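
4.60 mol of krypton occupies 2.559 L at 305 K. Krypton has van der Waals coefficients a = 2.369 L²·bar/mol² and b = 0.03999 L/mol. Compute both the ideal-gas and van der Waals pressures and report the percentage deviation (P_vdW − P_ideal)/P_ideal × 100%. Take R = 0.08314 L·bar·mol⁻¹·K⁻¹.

-9.05 %

Ideal: P_ideal = nRT/V = (4.60)(0.08314)(305)/2.559 = 45.5824 bar
vdW: P = nRT/(V − nb) − a n²/V² = 116.645/2.37505 − 50.1280/6.54848 = 49.1127 − 7.65491 = 41.4578 bar
% deviation = (41.4578 − 45.5824)/45.5824 × 100% = -9.05%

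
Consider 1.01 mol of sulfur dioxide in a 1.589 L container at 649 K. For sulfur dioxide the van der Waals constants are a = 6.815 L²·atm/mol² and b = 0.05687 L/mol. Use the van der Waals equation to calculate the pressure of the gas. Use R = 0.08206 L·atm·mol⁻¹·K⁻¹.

P = nRT/(V − nb) − a n²/V²
nRT/(V − nb) = (1.01)(0.08206)(649)/(1.589 − 1.01×0.05687) = 53.790/1.5316 = 35.120 atm
a n²/V² = (6.815)(1.01)²/(1.589)² = 2.7533 atm
P = 35.120 − 2.7533 = 32.37 atm

P ≈ 32.37 atm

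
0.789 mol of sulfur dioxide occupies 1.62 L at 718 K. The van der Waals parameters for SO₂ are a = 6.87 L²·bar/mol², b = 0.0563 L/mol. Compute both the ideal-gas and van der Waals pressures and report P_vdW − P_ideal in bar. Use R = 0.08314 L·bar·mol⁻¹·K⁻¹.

Ideal: P_ideal = nRT/V = (0.789)(0.08314)(718)/1.62 = 29.0734 bar
vdW: P = nRT/(V − nb) − a n²/V² = 47.0990/1.57558 − 4.27672/2.62440 = 29.8931 − 1.62960 = 28.2635 bar
ΔP = 28.2635 − 29.0734 = -0.810 bar

ΔP ≈ -0.810 bar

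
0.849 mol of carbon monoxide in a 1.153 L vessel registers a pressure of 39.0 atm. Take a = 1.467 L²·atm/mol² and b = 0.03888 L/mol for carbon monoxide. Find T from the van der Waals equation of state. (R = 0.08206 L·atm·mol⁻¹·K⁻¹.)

T ≈ 639.7 K

T = (P + a n²/V²)(V − nb)/(nR)
P + a n²/V² = 39.0 + (1.467)(0.849)²/(1.153)² = 39.795 atm
V − nb = 1.153 − (0.849)(0.03888) = 1.1200 L
T = (39.795)(1.1200)/((0.849)(0.08206)) = 639.7 K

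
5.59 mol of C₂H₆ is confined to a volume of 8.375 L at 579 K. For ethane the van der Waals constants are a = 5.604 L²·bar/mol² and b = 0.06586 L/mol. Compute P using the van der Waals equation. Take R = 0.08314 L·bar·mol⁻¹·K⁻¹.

P ≈ 31.11 bar

P = nRT/(V − nb) − a n²/V²
nRT/(V − nb) = (5.59)(0.08314)(579)/(8.375 − 5.59×0.06586) = 269.09/8.0068 = 33.608 bar
a n²/V² = (5.604)(5.59)²/(8.375)² = 2.4966 bar
P = 33.608 − 2.4966 = 31.11 bar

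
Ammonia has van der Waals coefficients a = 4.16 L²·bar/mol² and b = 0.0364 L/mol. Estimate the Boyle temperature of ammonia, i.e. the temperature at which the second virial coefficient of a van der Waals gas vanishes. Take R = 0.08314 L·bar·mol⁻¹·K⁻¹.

For a van der Waals gas the second virial coefficient B₂ = b − a/(RT) vanishes at T_B = a/(Rb).
T_B = 4.16/(0.08314×0.0364) = 4.16/0.0030263 = 1375 K

T_B ≈ 1375 K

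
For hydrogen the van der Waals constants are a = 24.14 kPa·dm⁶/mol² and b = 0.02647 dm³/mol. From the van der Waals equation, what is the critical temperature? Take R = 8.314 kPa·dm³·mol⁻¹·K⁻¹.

For a van der Waals gas, T_c = 8a/(27Rb).
T_c = 8×24.14/(27×8.314×0.02647) = 193.12/5.9419 = 32.50 K

T_c ≈ 32.50 K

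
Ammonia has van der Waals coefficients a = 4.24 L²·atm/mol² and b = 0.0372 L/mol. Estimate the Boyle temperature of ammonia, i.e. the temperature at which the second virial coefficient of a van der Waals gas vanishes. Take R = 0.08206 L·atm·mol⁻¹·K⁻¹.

T_B ≈ 1389 K

For a van der Waals gas the second virial coefficient B₂ = b − a/(RT) vanishes at T_B = a/(Rb).
T_B = 4.24/(0.08206×0.0372) = 4.24/0.0030526 = 1389 K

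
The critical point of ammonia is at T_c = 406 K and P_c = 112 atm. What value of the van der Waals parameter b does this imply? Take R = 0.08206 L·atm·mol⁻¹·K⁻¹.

b ≈ 0.03718 L/mol

From T_c = 8a/(27Rb) and P_c = a/(27b²): b = R T_c/(8 P_c).
b = (0.08206)(406)/(8×112) = 33.316/896.00 = 0.03718 L/mol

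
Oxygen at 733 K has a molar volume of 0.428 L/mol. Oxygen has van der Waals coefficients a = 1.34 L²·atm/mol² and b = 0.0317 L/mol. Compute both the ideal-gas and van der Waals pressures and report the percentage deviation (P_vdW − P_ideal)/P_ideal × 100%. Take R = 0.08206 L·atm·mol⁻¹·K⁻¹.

2.79 %

Ideal: P_ideal = RT/V_m = (0.08206)(733)/0.428 = 140.537 atm
vdW: P = RT/(V_m − b) − a/V_m² = 60.1500/0.396300 − 1.34/0.183184 = 151.779 − 7.31505 = 144.464 atm
% deviation = (144.464 − 140.537)/140.537 × 100% = 2.79%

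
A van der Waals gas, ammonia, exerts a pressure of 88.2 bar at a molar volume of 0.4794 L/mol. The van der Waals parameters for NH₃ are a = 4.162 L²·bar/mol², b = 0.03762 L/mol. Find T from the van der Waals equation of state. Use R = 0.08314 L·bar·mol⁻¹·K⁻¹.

T ≈ 564.9 K

T = (P + a/V_m²)(V_m − b)/R
P + a/V_m² = 88.2 + 4.162/(0.4794)² = 106.31 bar
V_m − b = 0.4794 − 0.03762 = 0.44178 L/mol
T = (106.31)(0.44178)/0.08314 = 564.9 K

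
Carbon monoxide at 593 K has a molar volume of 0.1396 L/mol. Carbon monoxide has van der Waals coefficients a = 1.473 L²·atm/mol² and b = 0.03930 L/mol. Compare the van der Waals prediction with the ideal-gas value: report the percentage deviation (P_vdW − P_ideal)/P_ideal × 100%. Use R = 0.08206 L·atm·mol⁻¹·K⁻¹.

Ideal: P_ideal = RT/V_m = (0.08206)(593)/0.1396 = 348.579 atm
vdW: P = RT/(V_m − b) − a/V_m² = 48.6616/0.100300 − 1.473/0.0194882 = 485.161 − 75.5842 = 409.577 atm
% deviation = (409.577 − 348.579)/348.579 × 100% = 17.50%

17.50 %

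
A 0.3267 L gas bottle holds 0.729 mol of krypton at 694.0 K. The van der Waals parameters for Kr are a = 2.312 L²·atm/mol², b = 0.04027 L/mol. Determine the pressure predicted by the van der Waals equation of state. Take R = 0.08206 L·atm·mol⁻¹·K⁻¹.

P ≈ 128.1 atm

P = nRT/(V − nb) − a n²/V²
nRT/(V − nb) = (0.729)(0.08206)(694.0)/(0.3267 − 0.729×0.04027) = 41.516/0.29734 = 139.62 atm
a n²/V² = (2.312)(0.729)²/(0.3267)² = 11.512 atm
P = 139.62 − 11.512 = 128.1 atm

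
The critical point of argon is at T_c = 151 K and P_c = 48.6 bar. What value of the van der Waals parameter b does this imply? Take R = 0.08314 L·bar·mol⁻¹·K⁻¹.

From T_c = 8a/(27Rb) and P_c = a/(27b²): b = R T_c/(8 P_c).
b = (0.08314)(151)/(8×48.6) = 12.554/388.80 = 0.03229 L/mol

b ≈ 0.03229 L/mol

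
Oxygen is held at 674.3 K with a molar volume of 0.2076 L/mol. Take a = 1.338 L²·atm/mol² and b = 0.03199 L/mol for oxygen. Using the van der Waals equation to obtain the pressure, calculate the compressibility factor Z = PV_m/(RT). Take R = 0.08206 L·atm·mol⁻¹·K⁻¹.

Z ≈ 1.066

P = RT/(V_m − b) − a/V_m² = (0.08206)(674.3)/(0.2076 − 0.03199) − 1.338/(0.2076)²
  = 55.333/0.17561 − 31.046 = 315.09 − 31.046 = 284.04 atm
Z = PV_m/(RT) = (284.04)(0.2076)/((0.08206)(674.3)) = 58.967/55.333 = 1.066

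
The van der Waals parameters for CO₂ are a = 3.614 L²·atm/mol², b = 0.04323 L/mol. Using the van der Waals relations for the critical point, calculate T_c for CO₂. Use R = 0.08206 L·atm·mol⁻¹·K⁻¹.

T_c ≈ 301.9 K

For a van der Waals gas, T_c = 8a/(27Rb).
T_c = 8×3.614/(27×0.08206×0.04323) = 28.912/0.095781 = 301.9 K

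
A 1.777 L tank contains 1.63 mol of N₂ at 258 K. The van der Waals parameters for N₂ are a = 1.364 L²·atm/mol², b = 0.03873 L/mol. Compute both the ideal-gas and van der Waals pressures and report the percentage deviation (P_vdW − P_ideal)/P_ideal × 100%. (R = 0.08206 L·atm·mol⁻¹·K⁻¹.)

-2.23 %

Ideal: P_ideal = nRT/V = (1.63)(0.08206)(258)/1.777 = 19.4201 atm
vdW: P = nRT/(V − nb) − a n²/V² = 34.5095/1.71387 − 3.62401/3.15773 = 20.1354 − 1.14766 = 18.9877 atm
% deviation = (18.9877 − 19.4201)/19.4201 × 100% = -2.23%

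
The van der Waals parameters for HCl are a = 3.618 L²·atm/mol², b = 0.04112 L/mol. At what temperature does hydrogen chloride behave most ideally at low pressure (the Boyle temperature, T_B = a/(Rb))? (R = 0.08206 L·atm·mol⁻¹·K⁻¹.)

T_B ≈ 1072 K

For a van der Waals gas the second virial coefficient B₂ = b − a/(RT) vanishes at T_B = a/(Rb).
T_B = 3.618/(0.08206×0.04112) = 3.618/0.0033743 = 1072 K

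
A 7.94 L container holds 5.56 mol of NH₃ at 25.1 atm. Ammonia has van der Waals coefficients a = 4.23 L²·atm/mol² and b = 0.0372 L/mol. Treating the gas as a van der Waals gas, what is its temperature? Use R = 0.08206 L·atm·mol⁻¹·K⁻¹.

T = (P + a n²/V²)(V − nb)/(nR)
P + a n²/V² = 25.1 + (4.23)(5.56)²/(7.94)² = 27.174 atm
V − nb = 7.94 − (5.56)(0.0372) = 7.7332 L
T = (27.174)(7.7332)/((5.56)(0.08206)) = 460.6 K

T ≈ 460.6 K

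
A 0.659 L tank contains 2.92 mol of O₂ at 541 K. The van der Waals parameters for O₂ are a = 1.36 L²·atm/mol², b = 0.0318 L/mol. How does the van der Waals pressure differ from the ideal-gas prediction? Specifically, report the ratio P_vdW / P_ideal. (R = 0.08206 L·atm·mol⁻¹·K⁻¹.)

Ideal: P_ideal = nRT/V = (2.92)(0.08206)(541)/0.659 = 196.710 atm
vdW: P = nRT/(V − nb) − a n²/V² = 129.632/0.566144 − 11.5959/0.434281 = 228.974 − 26.7014 = 202.273 atm
Ratio = 202.273/196.710 = 1.028

P_vdW / P_ideal ≈ 1.028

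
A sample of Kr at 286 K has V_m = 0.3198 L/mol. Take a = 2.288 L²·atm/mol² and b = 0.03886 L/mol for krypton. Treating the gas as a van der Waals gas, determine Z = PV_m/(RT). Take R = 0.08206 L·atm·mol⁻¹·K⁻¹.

P = RT/(V_m − b) − a/V_m² = (0.08206)(286)/(0.3198 − 0.03886) − 2.288/(0.3198)²
  = 23.469/0.28094 − 22.372 = 83.537 − 22.372 = 61.165 atm
Z = PV_m/(RT) = (61.165)(0.3198)/((0.08206)(286)) = 19.561/23.469 = 0.8335

Z ≈ 0.8335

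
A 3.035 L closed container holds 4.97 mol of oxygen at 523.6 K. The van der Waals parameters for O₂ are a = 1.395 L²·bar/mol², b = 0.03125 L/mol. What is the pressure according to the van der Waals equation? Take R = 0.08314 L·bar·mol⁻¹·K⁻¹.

P = nRT/(V − nb) − a n²/V²
nRT/(V − nb) = (4.97)(0.08314)(523.6)/(3.035 − 4.97×0.03125) = 216.35/2.8797 = 75.129 bar
a n²/V² = (1.395)(4.97)²/(3.035)² = 3.7408 bar
P = 75.129 − 3.7408 = 71.39 bar

P ≈ 71.39 bar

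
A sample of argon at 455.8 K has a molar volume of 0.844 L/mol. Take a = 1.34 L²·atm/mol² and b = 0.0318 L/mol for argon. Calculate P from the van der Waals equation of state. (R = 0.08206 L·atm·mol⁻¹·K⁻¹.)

P = RT/(V_m − b) − a/V_m²
RT/(V_m − b) = (0.08206)(455.8)/(0.844 − 0.0318) = 37.403/0.81220 = 46.051 atm
a/V_m² = 1.34/(0.844)² = 1.8811 atm
P = 46.051 − 1.8811 = 44.17 atm

P ≈ 44.17 atm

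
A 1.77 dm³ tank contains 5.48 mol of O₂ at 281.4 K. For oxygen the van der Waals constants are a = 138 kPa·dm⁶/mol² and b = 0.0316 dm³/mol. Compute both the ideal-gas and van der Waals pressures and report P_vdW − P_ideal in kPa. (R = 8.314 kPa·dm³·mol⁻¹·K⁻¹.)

ΔP ≈ -537.3 kPa

Ideal: P_ideal = nRT/V = (5.48)(8.314)(281.4)/1.77 = 7243.38 kPa
vdW: P = nRT/(V − nb) − a n²/V² = 12820.8/1.59683 − 4144.20/3.13290 = 8028.91 − 1322.80 = 6706.11 kPa
ΔP = 6706.11 − 7243.38 = -537.3 kPa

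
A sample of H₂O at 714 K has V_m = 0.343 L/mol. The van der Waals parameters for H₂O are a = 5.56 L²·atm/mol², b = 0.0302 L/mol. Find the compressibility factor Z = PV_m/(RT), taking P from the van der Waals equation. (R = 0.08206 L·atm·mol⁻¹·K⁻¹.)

Z ≈ 0.8199

P = RT/(V_m − b) − a/V_m² = (0.08206)(714)/(0.343 − 0.0302) − 5.56/(0.343)²
  = 58.591/0.31280 − 47.259 = 187.31 − 47.259 = 140.05 atm
Z = PV_m/(RT) = (140.05)(0.343)/((0.08206)(714)) = 48.037/58.591 = 0.8199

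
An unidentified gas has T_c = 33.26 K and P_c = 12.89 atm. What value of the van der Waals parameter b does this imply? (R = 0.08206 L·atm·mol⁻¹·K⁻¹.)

b ≈ 0.02647 L/mol

From T_c = 8a/(27Rb) and P_c = a/(27b²): b = R T_c/(8 P_c).
b = (0.08206)(33.26)/(8×12.89) = 2.7293/103.12 = 0.02647 L/mol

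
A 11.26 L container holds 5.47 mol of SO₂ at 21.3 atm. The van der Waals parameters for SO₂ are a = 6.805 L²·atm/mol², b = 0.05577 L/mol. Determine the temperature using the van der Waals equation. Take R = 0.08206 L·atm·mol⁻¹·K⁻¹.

T ≈ 559.0 K

T = (P + a n²/V²)(V − nb)/(nR)
P + a n²/V² = 21.3 + (6.805)(5.47)²/(11.26)² = 22.906 atm
V − nb = 11.26 − (5.47)(0.05577) = 10.955 L
T = (22.906)(10.955)/((5.47)(0.08206)) = 559.0 K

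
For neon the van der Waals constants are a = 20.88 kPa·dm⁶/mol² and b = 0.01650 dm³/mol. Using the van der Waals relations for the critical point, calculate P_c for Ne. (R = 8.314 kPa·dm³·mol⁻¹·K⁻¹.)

For a van der Waals gas, P_c = a/(27b²).
P_c = 20.88/(27×(0.01650)²) = 20.88/0.0073508 = 2841 kPa

P_c ≈ 2841 kPa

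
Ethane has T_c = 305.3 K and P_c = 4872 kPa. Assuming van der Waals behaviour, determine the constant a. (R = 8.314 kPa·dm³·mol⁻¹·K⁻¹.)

a ≈ 557.9 kPa·dm⁶/mol²

From T_c = 8a/(27Rb) and P_c = a/(27b²): a = 27 R² T_c²/(64 P_c).
a = 27×(8.314)²×(305.3)²/(64×4872) = 173955199/311808 = 557.9 kPa·dm⁶/mol²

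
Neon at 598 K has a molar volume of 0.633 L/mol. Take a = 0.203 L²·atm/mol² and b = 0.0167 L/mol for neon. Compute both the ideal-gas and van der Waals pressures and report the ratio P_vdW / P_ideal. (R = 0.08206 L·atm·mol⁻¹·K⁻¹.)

P_vdW / P_ideal ≈ 1.021

Ideal: P_ideal = RT/V_m = (0.08206)(598)/0.633 = 77.5227 atm
vdW: P = RT/(V_m − b) − a/V_m² = 49.0719/0.616300 − 0.203/0.400689 = 79.6234 − 0.506627 = 79.1168 atm
Ratio = 79.1168/77.5227 = 1.021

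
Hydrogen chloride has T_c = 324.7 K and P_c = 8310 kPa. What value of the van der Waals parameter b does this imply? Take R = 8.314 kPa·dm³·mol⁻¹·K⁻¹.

b ≈ 0.04061 dm³/mol

From T_c = 8a/(27Rb) and P_c = a/(27b²): b = R T_c/(8 P_c).
b = (8.314)(324.7)/(8×8310) = 2699.6/66480 = 0.04061 dm³/mol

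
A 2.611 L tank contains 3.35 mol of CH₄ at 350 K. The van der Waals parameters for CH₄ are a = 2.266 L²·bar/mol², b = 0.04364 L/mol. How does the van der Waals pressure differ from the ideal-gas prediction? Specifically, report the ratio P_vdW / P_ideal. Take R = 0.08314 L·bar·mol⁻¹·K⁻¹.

P_vdW / P_ideal ≈ 0.9594

Ideal: P_ideal = nRT/V = (3.35)(0.08314)(350)/2.611 = 37.3350 bar
vdW: P = nRT/(V − nb) − a n²/V² = 97.4817/2.46481 − 25.4302/6.81732 = 39.5494 − 3.73023 = 35.8192 bar
Ratio = 35.8192/37.3350 = 0.9594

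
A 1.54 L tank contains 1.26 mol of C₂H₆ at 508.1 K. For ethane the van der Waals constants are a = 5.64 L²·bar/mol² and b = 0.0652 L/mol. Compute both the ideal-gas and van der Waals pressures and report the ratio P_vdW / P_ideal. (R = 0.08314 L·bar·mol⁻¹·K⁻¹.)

Ideal: P_ideal = nRT/V = (1.26)(0.08314)(508.1)/1.54 = 34.5628 bar
vdW: P = nRT/(V − nb) − a n²/V² = 53.2267/1.45785 − 8.95406/2.37160 = 36.5104 − 3.77554 = 32.7349 bar
Ratio = 32.7349/34.5628 = 0.9471

P_vdW / P_ideal ≈ 0.9471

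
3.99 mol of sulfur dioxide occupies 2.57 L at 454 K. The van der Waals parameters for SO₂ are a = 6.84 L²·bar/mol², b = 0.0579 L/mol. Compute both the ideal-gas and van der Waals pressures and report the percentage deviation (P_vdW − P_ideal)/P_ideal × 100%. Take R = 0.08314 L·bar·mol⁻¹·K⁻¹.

-18.26 %

Ideal: P_ideal = nRT/V = (3.99)(0.08314)(454)/2.57 = 58.6011 bar
vdW: P = nRT/(V − nb) − a n²/V² = 150.605/2.33898 − 108.893/6.60490 = 64.3892 − 16.4867 = 47.9025 bar
% deviation = (47.9025 − 58.6011)/58.6011 × 100% = -18.26%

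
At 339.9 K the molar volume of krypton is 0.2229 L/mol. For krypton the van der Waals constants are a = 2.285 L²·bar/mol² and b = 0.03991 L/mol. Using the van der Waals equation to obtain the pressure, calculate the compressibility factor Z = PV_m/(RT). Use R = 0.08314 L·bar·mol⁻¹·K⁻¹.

Z ≈ 0.8553

P = RT/(V_m − b) − a/V_m² = (0.08314)(339.9)/(0.2229 − 0.03991) − 2.285/(0.2229)²
  = 28.259/0.18299 − 45.990 = 154.43 − 45.990 = 108.44 bar
Z = PV_m/(RT) = (108.44)(0.2229)/((0.08314)(339.9)) = 24.171/28.259 = 0.8553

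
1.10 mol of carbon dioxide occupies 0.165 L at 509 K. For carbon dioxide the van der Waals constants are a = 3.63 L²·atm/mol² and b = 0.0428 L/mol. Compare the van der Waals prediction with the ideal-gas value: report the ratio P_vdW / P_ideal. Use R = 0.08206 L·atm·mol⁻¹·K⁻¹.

P_vdW / P_ideal ≈ 0.8199

Ideal: P_ideal = nRT/V = (1.10)(0.08206)(509)/0.165 = 278.457 atm
vdW: P = nRT/(V − nb) − a n²/V² = 45.9454/0.117920 − 4.39230/0.0272250 = 389.632 − 161.333 = 228.299 atm
Ratio = 228.299/278.457 = 0.8199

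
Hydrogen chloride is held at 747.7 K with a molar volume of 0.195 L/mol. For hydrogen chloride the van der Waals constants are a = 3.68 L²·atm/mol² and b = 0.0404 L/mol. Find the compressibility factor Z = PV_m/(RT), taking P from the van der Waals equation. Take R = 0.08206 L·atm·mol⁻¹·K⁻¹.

Z ≈ 0.9537

P = RT/(V_m − b) − a/V_m² = (0.08206)(747.7)/(0.195 − 0.0404) − 3.68/(0.195)²
  = 61.356/0.15460 − 96.778 = 396.87 − 96.778 = 300.09 atm
Z = PV_m/(RT) = (300.09)(0.195)/((0.08206)(747.7)) = 58.518/61.356 = 0.9537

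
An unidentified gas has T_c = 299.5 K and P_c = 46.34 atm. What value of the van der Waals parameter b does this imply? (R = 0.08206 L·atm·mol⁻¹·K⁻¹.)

b ≈ 0.06630 L/mol

From T_c = 8a/(27Rb) and P_c = a/(27b²): b = R T_c/(8 P_c).
b = (0.08206)(299.5)/(8×46.34) = 24.577/370.72 = 0.06630 L/mol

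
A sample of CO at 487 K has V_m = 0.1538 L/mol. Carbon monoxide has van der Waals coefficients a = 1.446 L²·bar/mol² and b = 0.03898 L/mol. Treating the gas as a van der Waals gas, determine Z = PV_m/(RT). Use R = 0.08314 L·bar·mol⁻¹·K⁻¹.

Z ≈ 1.107

P = RT/(V_m − b) − a/V_m² = (0.08314)(487)/(0.1538 − 0.03898) − 1.446/(0.1538)²
  = 40.489/0.11482 − 61.130 = 352.63 − 61.130 = 291.50 bar
Z = PV_m/(RT) = (291.50)(0.1538)/((0.08314)(487)) = 44.833/40.489 = 1.107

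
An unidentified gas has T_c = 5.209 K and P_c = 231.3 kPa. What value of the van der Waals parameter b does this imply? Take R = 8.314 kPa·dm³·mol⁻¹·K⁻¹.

b ≈ 0.02340 dm³/mol

From T_c = 8a/(27Rb) and P_c = a/(27b²): b = R T_c/(8 P_c).
b = (8.314)(5.209)/(8×231.3) = 43.308/1850.4 = 0.02340 dm³/mol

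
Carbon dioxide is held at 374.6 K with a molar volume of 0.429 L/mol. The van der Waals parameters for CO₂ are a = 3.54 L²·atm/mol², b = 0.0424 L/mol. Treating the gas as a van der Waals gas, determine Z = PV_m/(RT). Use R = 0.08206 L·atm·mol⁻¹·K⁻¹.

Z ≈ 0.8412

P = RT/(V_m − b) − a/V_m² = (0.08206)(374.6)/(0.429 − 0.0424) − 3.54/(0.429)²
  = 30.740/0.38660 − 19.235 = 79.514 − 19.235 = 60.279 atm
Z = PV_m/(RT) = (60.279)(0.429)/((0.08206)(374.6)) = 25.860/30.740 = 0.8412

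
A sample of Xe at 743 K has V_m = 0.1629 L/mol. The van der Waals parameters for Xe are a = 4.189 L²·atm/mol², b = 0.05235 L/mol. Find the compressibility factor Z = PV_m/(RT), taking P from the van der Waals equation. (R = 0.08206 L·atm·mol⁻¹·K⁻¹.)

Z ≈ 1.052

P = RT/(V_m − b) − a/V_m² = (0.08206)(743)/(0.1629 − 0.05235) − 4.189/(0.1629)²
  = 60.971/0.11055 − 157.86 = 551.52 − 157.86 = 393.66 atm
Z = PV_m/(RT) = (393.66)(0.1629)/((0.08206)(743)) = 64.127/60.971 = 1.052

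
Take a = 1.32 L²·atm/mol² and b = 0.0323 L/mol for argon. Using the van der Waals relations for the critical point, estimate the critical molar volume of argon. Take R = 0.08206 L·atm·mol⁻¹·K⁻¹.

For a van der Waals gas, V_m,c = 3b.
V_m,c = 3×0.0323 = 0.09690 L/mol

V_m,c ≈ 0.09690 L/mol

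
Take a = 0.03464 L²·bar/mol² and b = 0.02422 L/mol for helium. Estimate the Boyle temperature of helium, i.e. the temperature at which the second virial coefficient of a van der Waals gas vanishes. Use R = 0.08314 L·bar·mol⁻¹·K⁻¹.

T_B ≈ 17.20 K

For a van der Waals gas the second virial coefficient B₂ = b − a/(RT) vanishes at T_B = a/(Rb).
T_B = 0.03464/(0.08314×0.02422) = 0.03464/0.0020137 = 17.20 K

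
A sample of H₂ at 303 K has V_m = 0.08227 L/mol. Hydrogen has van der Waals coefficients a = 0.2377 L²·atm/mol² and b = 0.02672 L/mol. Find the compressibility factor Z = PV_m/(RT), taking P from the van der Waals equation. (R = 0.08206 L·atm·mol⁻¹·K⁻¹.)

P = RT/(V_m − b) − a/V_m² = (0.08206)(303)/(0.08227 − 0.02672) − 0.2377/(0.08227)²
  = 24.864/0.055550 − 35.119 = 447.60 − 35.119 = 412.48 atm
Z = PV_m/(RT) = (412.48)(0.08227)/((0.08206)(303)) = 33.935/24.864 = 1.365

Z ≈ 1.365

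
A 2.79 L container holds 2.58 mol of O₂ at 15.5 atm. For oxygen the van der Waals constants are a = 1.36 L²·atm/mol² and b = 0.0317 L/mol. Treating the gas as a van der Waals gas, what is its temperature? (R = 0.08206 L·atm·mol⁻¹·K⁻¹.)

T ≈ 213.1 K

T = (P + a n²/V²)(V − nb)/(nR)
P + a n²/V² = 15.5 + (1.36)(2.58)²/(2.79)² = 16.663 atm
V − nb = 2.79 − (2.58)(0.0317) = 2.7082 L
T = (16.663)(2.7082)/((2.58)(0.08206)) = 213.1 K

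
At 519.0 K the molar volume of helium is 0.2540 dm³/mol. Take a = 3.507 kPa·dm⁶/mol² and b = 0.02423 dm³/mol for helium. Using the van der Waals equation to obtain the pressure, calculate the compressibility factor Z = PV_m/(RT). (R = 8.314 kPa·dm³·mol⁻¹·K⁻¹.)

P = RT/(V_m − b) − a/V_m² = (8.314)(519.0)/(0.2540 − 0.02423) − 3.507/(0.2540)²
  = 4315.0/0.22977 − 54.359 = 18780 − 54.359 = 18726 kPa
Z = PV_m/(RT) = (18726)(0.2540)/((8.314)(519.0)) = 4756.4/4315.0 = 1.102

Z ≈ 1.102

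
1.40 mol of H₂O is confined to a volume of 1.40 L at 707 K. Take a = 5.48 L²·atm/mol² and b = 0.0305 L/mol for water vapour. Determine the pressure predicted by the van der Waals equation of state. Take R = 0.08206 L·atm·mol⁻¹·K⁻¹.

P = nRT/(V − nb) − a n²/V²
nRT/(V − nb) = (1.40)(0.08206)(707)/(1.40 − 1.40×0.0305) = 81.223/1.3573 = 59.842 atm
a n²/V² = (5.48)(1.40)²/(1.40)² = 5.4800 atm
P = 59.842 − 5.4800 = 54.36 atm

P ≈ 54.36 atm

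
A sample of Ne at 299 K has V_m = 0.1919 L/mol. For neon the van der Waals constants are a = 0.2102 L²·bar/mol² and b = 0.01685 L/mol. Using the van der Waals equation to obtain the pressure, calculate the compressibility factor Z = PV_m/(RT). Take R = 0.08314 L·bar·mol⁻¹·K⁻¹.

Z ≈ 1.052

P = RT/(V_m − b) − a/V_m² = (0.08314)(299)/(0.1919 − 0.01685) − 0.2102/(0.1919)²
  = 24.859/0.17505 − 5.7080 = 142.01 − 5.7080 = 136.30 bar
Z = PV_m/(RT) = (136.30)(0.1919)/((0.08314)(299)) = 26.156/24.859 = 1.052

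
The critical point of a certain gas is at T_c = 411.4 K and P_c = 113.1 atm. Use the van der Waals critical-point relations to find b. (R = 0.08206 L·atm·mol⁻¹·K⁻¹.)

From T_c = 8a/(27Rb) and P_c = a/(27b²): b = R T_c/(8 P_c).
b = (0.08206)(411.4)/(8×113.1) = 33.759/904.80 = 0.03731 L/mol

b ≈ 0.03731 L/mol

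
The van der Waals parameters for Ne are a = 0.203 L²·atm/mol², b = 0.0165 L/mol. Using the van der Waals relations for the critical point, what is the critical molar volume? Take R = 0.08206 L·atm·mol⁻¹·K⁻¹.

For a van der Waals gas, V_m,c = 3b.
V_m,c = 3×0.0165 = 0.04950 L/mol

V_m,c ≈ 0.04950 L/mol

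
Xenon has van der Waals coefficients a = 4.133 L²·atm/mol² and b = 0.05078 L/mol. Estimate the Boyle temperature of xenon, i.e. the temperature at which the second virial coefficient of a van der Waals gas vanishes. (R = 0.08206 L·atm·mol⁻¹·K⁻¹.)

For a van der Waals gas the second virial coefficient B₂ = b − a/(RT) vanishes at T_B = a/(Rb).
T_B = 4.133/(0.08206×0.05078) = 4.133/0.0041670 = 991.8 K

T_B ≈ 991.8 K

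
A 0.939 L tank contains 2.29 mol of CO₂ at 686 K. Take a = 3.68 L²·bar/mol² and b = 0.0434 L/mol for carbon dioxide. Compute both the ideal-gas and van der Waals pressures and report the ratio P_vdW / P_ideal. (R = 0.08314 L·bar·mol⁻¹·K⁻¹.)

P_vdW / P_ideal ≈ 0.9610

Ideal: P_ideal = nRT/V = (2.29)(0.08314)(686)/0.939 = 139.093 bar
vdW: P = nRT/(V − nb) − a n²/V² = 130.608/0.839614 − 19.2983/0.881721 = 155.557 − 21.8871 = 133.670 bar
Ratio = 133.670/139.093 = 0.9610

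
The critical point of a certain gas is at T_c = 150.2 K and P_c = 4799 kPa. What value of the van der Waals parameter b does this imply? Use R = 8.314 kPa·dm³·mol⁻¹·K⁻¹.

b ≈ 0.03253 dm³/mol

From T_c = 8a/(27Rb) and P_c = a/(27b²): b = R T_c/(8 P_c).
b = (8.314)(150.2)/(8×4799) = 1248.8/38392 = 0.03253 dm³/mol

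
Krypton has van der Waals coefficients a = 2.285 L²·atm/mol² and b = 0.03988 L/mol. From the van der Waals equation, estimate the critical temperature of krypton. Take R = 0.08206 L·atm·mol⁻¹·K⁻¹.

For a van der Waals gas, T_c = 8a/(27Rb).
T_c = 8×2.285/(27×0.08206×0.03988) = 18.280/0.088359 = 206.9 K

T_c ≈ 206.9 K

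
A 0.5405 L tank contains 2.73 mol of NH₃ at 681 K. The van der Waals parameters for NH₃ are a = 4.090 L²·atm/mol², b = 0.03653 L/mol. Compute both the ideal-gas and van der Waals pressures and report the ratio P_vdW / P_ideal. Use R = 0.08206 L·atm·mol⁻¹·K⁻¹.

P_vdW / P_ideal ≈ 0.8566

Ideal: P_ideal = nRT/V = (2.73)(0.08206)(681)/0.5405 = 282.258 atm
vdW: P = nRT/(V − nb) − a n²/V² = 152.560/0.440773 − 30.4824/0.292140 = 346.119 − 104.342 = 241.777 atm
Ratio = 241.777/282.258 = 0.8566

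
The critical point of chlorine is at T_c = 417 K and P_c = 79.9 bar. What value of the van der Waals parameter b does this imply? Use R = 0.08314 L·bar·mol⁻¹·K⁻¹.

b ≈ 0.05424 L/mol

From T_c = 8a/(27Rb) and P_c = a/(27b²): b = R T_c/(8 P_c).
b = (0.08314)(417)/(8×79.9) = 34.669/639.20 = 0.05424 L/mol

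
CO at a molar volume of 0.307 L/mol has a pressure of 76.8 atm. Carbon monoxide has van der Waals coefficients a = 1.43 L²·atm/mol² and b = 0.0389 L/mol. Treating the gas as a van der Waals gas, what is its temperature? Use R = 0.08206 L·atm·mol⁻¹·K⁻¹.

T ≈ 300.5 K

T = (P + a/V_m²)(V_m − b)/R
P + a/V_m² = 76.8 + 1.43/(0.307)² = 91.973 atm
V_m − b = 0.307 − 0.0389 = 0.26810 L/mol
T = (91.973)(0.26810)/0.08206 = 300.5 K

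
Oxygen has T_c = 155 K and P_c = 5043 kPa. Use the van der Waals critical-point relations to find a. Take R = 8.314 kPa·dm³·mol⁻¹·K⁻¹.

a ≈ 138.9 kPa·dm⁶/mol²

From T_c = 8a/(27Rb) and P_c = a/(27b²): a = 27 R² T_c²/(64 P_c).
a = 27×(8.314)²×(155)²/(64×5043) = 44838100/322752 = 138.9 kPa·dm⁶/mol²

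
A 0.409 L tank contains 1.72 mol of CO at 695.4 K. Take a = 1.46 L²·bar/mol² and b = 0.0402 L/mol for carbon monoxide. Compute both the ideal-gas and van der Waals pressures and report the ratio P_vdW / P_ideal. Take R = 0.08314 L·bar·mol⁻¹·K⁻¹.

P_vdW / P_ideal ≈ 1.097

Ideal: P_ideal = nRT/V = (1.72)(0.08314)(695.4)/0.409 = 243.136 bar
vdW: P = nRT/(V − nb) − a n²/V² = 99.4428/0.339856 − 4.31926/0.167281 = 292.603 − 25.8204 = 266.783 bar
Ratio = 266.783/243.136 = 1.097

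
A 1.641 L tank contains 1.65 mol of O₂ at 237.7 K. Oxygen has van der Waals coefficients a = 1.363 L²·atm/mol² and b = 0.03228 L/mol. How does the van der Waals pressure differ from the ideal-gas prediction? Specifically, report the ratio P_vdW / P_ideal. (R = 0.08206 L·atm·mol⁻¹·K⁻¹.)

Ideal: P_ideal = nRT/V = (1.65)(0.08206)(237.7)/1.641 = 19.6126 atm
vdW: P = nRT/(V − nb) − a n²/V² = 32.1843/1.58774 − 3.71077/2.69288 = 20.2705 − 1.37799 = 18.8925 atm
Ratio = 18.8925/19.6126 = 0.9633

P_vdW / P_ideal ≈ 0.9633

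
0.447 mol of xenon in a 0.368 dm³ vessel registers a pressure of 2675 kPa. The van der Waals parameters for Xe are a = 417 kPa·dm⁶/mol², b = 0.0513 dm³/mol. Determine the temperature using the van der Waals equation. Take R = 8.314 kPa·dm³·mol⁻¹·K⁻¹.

T ≈ 305.5 K

T = (P + a n²/V²)(V − nb)/(nR)
P + a n²/V² = 2675 + (417)(0.447)²/(0.368)² = 3290.3 kPa
V − nb = 0.368 − (0.447)(0.0513) = 0.34507 dm³
T = (3290.3)(0.34507)/((0.447)(8.314)) = 305.5 K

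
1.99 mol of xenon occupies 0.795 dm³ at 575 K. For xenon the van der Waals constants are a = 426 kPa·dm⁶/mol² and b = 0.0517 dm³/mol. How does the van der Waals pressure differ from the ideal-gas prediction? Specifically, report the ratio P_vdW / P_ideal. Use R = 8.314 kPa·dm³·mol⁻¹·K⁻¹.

Ideal: P_ideal = nRT/V = (1.99)(8.314)(575)/0.795 = 11966.4 kPa
vdW: P = nRT/(V − nb) − a n²/V² = 9513.29/0.692117 − 1687.00/0.632025 = 13745.2 − 2669.20 = 11076.0 kPa
Ratio = 11076.0/11966.4 = 0.9256

P_vdW / P_ideal ≈ 0.9256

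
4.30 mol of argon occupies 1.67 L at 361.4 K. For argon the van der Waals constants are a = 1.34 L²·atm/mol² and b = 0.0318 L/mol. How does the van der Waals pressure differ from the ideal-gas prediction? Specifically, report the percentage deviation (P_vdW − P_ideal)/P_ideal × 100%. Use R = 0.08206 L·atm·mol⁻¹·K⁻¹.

-2.72 %

Ideal: P_ideal = nRT/V = (4.30)(0.08206)(361.4)/1.67 = 76.3610 atm
vdW: P = nRT/(V − nb) − a n²/V² = 127.523/1.53326 − 24.7766/2.78890 = 83.1712 − 8.88400 = 74.2872 atm
% deviation = (74.2872 − 76.3610)/76.3610 × 100% = -2.72%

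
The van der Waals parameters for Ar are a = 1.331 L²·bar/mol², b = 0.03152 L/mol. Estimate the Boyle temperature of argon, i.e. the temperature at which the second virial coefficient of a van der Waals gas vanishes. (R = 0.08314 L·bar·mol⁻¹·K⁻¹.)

T_B ≈ 507.9 K

For a van der Waals gas the second virial coefficient B₂ = b − a/(RT) vanishes at T_B = a/(Rb).
T_B = 1.331/(0.08314×0.03152) = 1.331/0.0026206 = 507.9 K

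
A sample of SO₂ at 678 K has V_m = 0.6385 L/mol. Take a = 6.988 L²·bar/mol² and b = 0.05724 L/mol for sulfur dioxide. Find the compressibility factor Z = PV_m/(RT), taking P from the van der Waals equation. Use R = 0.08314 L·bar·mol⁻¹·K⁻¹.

P = RT/(V_m − b) − a/V_m² = (0.08314)(678)/(0.6385 − 0.05724) − 6.988/(0.6385)²
  = 56.369/0.58126 − 17.141 = 96.977 − 17.141 = 79.836 bar
Z = PV_m/(RT) = (79.836)(0.6385)/((0.08314)(678)) = 50.975/56.369 = 0.9043

Z ≈ 0.9043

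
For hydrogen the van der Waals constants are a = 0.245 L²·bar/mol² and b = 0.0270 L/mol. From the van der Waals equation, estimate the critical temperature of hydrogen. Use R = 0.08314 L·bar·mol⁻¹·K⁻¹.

For a van der Waals gas, T_c = 8a/(27Rb).
T_c = 8×0.245/(27×0.08314×0.0270) = 1.9600/0.060609 = 32.34 K

T_c ≈ 32.34 K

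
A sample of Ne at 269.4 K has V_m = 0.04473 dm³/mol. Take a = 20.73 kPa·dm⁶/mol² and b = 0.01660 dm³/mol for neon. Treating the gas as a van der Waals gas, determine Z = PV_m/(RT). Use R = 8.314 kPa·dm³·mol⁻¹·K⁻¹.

Z ≈ 1.383

P = RT/(V_m − b) − a/V_m² = (8.314)(269.4)/(0.04473 − 0.01660) − 20.73/(0.04473)²
  = 2239.8/0.028130 − 10361 = 79623 − 10361 = 69262 kPa
Z = PV_m/(RT) = (69262)(0.04473)/((8.314)(269.4)) = 3098.1/2239.8 = 1.383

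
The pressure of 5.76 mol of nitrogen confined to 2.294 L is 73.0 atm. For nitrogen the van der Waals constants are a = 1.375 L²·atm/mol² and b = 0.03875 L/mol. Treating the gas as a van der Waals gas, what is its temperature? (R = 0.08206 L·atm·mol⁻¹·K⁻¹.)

T ≈ 357.8 K

T = (P + a n²/V²)(V − nb)/(nR)
P + a n²/V² = 73.0 + (1.375)(5.76)²/(2.294)² = 81.669 atm
V − nb = 2.294 − (5.76)(0.03875) = 2.0708 L
T = (81.669)(2.0708)/((5.76)(0.08206)) = 357.8 K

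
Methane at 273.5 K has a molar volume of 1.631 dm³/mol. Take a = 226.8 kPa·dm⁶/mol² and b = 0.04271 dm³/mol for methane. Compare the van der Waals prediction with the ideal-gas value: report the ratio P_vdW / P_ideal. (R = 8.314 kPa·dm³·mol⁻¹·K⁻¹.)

Ideal: P_ideal = RT/V_m = (8.314)(273.5)/1.631 = 1394.16 kPa
vdW: P = RT/(V_m − b) − a/V_m² = 2273.88/1.58829 − 226.8/2.66016 = 1431.65 − 85.2580 = 1346.39 kPa
Ratio = 1346.39/1394.16 = 0.9657

P_vdW / P_ideal ≈ 0.9657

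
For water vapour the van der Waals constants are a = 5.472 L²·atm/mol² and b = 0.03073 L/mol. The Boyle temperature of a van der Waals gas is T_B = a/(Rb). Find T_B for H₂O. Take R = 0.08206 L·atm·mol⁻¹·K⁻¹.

T_B ≈ 2170 K

For a van der Waals gas the second virial coefficient B₂ = b − a/(RT) vanishes at T_B = a/(Rb).
T_B = 5.472/(0.08206×0.03073) = 5.472/0.0025217 = 2170 K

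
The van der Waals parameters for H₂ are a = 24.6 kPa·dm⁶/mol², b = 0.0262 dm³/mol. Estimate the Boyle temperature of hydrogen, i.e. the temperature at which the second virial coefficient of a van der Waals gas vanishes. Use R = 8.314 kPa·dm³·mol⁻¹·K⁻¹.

T_B ≈ 112.9 K

For a van der Waals gas the second virial coefficient B₂ = b − a/(RT) vanishes at T_B = a/(Rb).
T_B = 24.6/(8.314×0.0262) = 24.6/0.21783 = 112.9 K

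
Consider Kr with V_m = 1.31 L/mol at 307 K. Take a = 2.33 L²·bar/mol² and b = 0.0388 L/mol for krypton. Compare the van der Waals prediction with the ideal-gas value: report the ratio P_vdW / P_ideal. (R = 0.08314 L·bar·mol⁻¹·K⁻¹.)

P_vdW / P_ideal ≈ 0.9608

Ideal: P_ideal = RT/V_m = (0.08314)(307)/1.31 = 19.4840 bar
vdW: P = RT/(V_m − b) − a/V_m² = 25.5240/1.27120 − 2.33/1.71610 = 20.0787 − 1.35773 = 18.7210 bar
Ratio = 18.7210/19.4840 = 0.9608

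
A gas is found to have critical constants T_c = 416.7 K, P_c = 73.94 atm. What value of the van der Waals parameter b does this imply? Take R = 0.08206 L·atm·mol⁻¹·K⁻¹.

From T_c = 8a/(27Rb) and P_c = a/(27b²): b = R T_c/(8 P_c).
b = (0.08206)(416.7)/(8×73.94) = 34.194/591.52 = 0.05781 L/mol

b ≈ 0.05781 L/mol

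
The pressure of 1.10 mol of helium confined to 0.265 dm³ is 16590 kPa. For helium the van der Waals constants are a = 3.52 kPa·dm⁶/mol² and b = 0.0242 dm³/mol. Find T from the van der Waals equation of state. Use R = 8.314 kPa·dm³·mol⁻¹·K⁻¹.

T = (P + a n²/V²)(V − nb)/(nR)
P + a n²/V² = 16590 + (3.52)(1.10)²/(0.265)² = 16651 kPa
V − nb = 0.265 − (1.10)(0.0242) = 0.23838 dm³
T = (16651)(0.23838)/((1.10)(8.314)) = 434.0 K

T ≈ 434.0 K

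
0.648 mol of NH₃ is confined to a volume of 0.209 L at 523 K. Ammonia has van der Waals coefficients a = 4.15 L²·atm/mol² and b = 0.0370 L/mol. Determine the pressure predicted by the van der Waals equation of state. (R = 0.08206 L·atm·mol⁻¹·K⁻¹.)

P = nRT/(V − nb) − a n²/V²
nRT/(V − nb) = (0.648)(0.08206)(523)/(0.209 − 0.648×0.0370) = 27.810/0.18502 = 150.31 atm
a n²/V² = (4.15)(0.648)²/(0.209)² = 39.894 atm
P = 150.31 − 39.894 = 110.4 atm

P ≈ 110.4 atm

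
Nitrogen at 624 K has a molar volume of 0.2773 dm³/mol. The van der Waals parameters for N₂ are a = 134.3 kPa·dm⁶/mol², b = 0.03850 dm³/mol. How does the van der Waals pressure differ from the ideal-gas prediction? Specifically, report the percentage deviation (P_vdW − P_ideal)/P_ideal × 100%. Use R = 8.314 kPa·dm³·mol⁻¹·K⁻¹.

6.79 %

Ideal: P_ideal = RT/V_m = (8.314)(624)/0.2773 = 18708.7 kPa
vdW: P = RT/(V_m − b) − a/V_m² = 5187.94/0.238800 − 134.3/0.0768953 = 21725.0 − 1746.53 = 19978.5 kPa
% deviation = (19978.5 − 18708.7)/18708.7 × 100% = 6.79%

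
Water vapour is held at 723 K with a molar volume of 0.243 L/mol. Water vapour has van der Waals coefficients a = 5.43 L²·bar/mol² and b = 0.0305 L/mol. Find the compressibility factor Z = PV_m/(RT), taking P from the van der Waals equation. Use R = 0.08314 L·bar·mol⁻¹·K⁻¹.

Z ≈ 0.7718

P = RT/(V_m − b) − a/V_m² = (0.08314)(723)/(0.243 − 0.0305) − 5.43/(0.243)²
  = 60.110/0.21250 − 91.958 = 282.87 − 91.958 = 190.91 bar
Z = PV_m/(RT) = (190.91)(0.243)/((0.08314)(723)) = 46.391/60.110 = 0.7718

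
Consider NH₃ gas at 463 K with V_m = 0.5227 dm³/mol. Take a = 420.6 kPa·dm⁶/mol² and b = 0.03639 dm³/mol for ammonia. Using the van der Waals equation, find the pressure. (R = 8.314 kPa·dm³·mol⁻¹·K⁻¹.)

P ≈ 6376 kPa

P = RT/(V_m − b) − a/V_m²
RT/(V_m − b) = (8.314)(463)/(0.5227 − 0.03639) = 3849.4/0.48631 = 7915.5 kPa
a/V_m² = 420.6/(0.5227)² = 1539.4 kPa
P = 7915.5 − 1539.4 = 6376 kPa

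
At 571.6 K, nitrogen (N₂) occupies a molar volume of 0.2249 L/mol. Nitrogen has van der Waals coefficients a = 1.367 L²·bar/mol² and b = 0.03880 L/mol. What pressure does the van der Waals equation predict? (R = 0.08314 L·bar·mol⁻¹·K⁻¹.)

P = RT/(V_m − b) − a/V_m²
RT/(V_m − b) = (0.08314)(571.6)/(0.2249 − 0.03880) = 47.523/0.18610 = 255.36 bar
a/V_m² = 1.367/(0.2249)² = 27.026 bar
P = 255.36 − 27.026 = 228.3 bar

P ≈ 228.3 bar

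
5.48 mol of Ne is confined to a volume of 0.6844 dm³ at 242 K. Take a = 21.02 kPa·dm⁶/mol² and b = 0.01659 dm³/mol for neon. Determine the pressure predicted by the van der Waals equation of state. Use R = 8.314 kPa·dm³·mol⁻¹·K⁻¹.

P = nRT/(V − nb) − a n²/V²
nRT/(V − nb) = (5.48)(8.314)(242)/(0.6844 − 5.48×0.01659) = 11026/0.59349 = 18578 kPa
a n²/V² = (21.02)(5.48)²/(0.6844)² = 1347.6 kPa
P = 18578 − 1347.6 = 17230 kPa

P ≈ 17230 kPa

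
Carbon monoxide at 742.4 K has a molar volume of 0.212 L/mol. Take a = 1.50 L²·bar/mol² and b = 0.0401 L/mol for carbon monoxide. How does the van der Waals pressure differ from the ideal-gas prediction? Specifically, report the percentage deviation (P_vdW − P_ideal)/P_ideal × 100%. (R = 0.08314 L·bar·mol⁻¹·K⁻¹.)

Ideal: P_ideal = RT/V_m = (0.08314)(742.4)/0.212 = 291.147 bar
vdW: P = RT/(V_m − b) − a/V_m² = 61.7231/0.171900 − 1.50/0.0449440 = 359.064 − 33.3749 = 325.689 bar
% deviation = (325.689 − 291.147)/291.147 × 100% = 11.86%

11.86 %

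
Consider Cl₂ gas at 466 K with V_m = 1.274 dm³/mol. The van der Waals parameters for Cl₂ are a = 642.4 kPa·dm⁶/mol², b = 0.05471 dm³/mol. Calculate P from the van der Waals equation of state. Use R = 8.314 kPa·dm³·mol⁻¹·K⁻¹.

P = RT/(V_m − b) − a/V_m²
RT/(V_m − b) = (8.314)(466)/(1.274 − 0.05471) = 3874.3/1.2193 = 3177.5 kPa
a/V_m² = 642.4/(1.274)² = 395.79 kPa
P = 3177.5 − 395.79 = 2782 kPa

P ≈ 2782 kPa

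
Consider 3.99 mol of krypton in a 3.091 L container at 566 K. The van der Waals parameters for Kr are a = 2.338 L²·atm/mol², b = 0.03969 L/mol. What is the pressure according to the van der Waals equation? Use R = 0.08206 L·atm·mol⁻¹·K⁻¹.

P = nRT/(V − nb) − a n²/V²
nRT/(V − nb) = (3.99)(0.08206)(566)/(3.091 − 3.99×0.03969) = 185.32/2.9326 = 63.193 atm
a n²/V² = (2.338)(3.99)²/(3.091)² = 3.8958 atm
P = 63.193 − 3.8958 = 59.30 atm

P ≈ 59.30 atm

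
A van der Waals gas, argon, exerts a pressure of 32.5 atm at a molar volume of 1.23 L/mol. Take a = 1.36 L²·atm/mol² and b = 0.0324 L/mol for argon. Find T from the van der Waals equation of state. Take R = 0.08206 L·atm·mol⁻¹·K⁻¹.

T = (P + a/V_m²)(V_m − b)/R
P + a/V_m² = 32.5 + 1.36/(1.23)² = 33.399 atm
V_m − b = 1.23 − 0.0324 = 1.1976 L/mol
T = (33.399)(1.1976)/0.08206 = 487.4 K

T ≈ 487.4 K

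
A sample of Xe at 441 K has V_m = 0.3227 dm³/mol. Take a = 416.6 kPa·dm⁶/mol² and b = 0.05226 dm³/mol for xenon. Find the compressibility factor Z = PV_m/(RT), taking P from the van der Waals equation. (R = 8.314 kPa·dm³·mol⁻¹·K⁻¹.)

Z ≈ 0.8411

P = RT/(V_m − b) − a/V_m² = (8.314)(441)/(0.3227 − 0.05226) − 416.6/(0.3227)²
  = 3666.5/0.27044 − 4000.6 = 13558 − 4000.6 = 9557 kPa
Z = PV_m/(RT) = (9557)(0.3227)/((8.314)(441)) = 3084.0/3666.5 = 0.8411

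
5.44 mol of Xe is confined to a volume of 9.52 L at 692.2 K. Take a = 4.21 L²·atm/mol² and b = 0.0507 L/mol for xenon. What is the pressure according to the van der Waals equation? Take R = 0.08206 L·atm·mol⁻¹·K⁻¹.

P ≈ 32.05 atm

P = nRT/(V − nb) − a n²/V²
nRT/(V − nb) = (5.44)(0.08206)(692.2)/(9.52 − 5.44×0.0507) = 309.00/9.2442 = 33.426 atm
a n²/V² = (4.21)(5.44)²/(9.52)² = 1.3747 atm
P = 33.426 − 1.3747 = 32.05 atm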